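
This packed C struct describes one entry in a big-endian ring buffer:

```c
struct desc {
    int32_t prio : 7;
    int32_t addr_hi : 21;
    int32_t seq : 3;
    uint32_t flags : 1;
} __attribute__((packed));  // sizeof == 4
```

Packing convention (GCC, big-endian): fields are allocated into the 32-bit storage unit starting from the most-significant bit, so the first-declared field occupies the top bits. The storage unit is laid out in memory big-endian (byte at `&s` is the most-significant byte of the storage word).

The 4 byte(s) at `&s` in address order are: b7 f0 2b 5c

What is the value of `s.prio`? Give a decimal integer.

[0]=0xb7 [1]=0xf0 [2]=0x2b [3]=0x5c (big-endian) → word 0xb7f02b5c
prio:7 @ bit 25 → (0xb7f02b5c>>25)&0x7f = 0x5b  ←
addr_hi:21 @ bit 4 → (0xb7f02b5c>>4)&0x1fffff = 0x1f02b5
seq:3 @ bit 1 → (0xb7f02b5c>>1)&0x7 = 0x6
flags:1 @ bit 0 → (0xb7f02b5c>>0)&0x1 = 0x0
prio signed 7b, MSB=1: 91 - 128 = -37

-37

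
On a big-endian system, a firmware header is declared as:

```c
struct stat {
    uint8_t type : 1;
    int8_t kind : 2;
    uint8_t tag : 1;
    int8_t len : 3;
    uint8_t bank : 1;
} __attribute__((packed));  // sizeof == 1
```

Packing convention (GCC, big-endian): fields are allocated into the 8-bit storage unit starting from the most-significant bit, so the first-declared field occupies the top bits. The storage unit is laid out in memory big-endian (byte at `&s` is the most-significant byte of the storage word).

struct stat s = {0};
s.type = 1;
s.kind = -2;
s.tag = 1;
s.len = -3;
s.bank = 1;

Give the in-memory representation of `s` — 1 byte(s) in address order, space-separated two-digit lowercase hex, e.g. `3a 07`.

db

[7+:1] type=1 & 0x1 = 0x1; word=0x80
[5+:2] kind=-2 & 0x3 = 0x2; word=0xc0
[4+:1] tag=1 & 0x1 = 0x1; word=0xd0
[1+:3] len=-3 & 0x7 = 0x5; word=0xda
[0+:1] bank=1 & 0x1 = 0x1; word=0xdb
word = 0xdb → big-endian bytes:
  [0]=0xdb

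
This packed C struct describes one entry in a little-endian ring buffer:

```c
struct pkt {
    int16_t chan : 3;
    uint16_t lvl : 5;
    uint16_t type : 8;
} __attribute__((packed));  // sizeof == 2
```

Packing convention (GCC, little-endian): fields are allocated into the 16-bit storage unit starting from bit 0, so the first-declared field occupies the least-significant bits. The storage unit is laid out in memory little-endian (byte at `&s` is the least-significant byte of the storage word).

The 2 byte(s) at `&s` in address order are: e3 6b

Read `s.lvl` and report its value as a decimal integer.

28

[0]=0xe3 [1]=0x6b (little-endian) → word 0x6be3
chan [0+:3] = (word>>0) & 0x7 = 3
lvl [3+:5] = (word>>3) & 0x1f = 28  ←
type [8+:8] = (word>>8) & 0xff = 107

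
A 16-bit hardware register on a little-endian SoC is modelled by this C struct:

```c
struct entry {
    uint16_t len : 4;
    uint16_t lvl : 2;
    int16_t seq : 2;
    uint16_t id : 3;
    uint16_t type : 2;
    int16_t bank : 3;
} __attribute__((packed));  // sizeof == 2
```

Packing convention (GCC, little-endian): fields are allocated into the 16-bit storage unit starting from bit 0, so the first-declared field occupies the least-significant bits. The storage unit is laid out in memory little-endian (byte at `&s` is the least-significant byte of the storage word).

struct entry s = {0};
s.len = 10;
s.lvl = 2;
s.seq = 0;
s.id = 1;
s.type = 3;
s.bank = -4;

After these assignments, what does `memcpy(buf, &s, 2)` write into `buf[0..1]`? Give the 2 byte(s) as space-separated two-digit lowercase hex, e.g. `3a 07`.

2a 99

len:4 = 10 → 0xa << 0 → word 0x000a
lvl:2 = 2 → 0x2 << 4 → word 0x002a
seq:2 = 0 → 0x0 << 6 → word 0x002a
id:3 = 1 → 0x1 << 8 → word 0x012a
type:2 = 3 → 0x3 << 11 → word 0x192a
bank:3 = -4 → 0x4 << 13 → word 0x992a
word = 0x992a → little-endian bytes:
  [0]=0x2a  [1]=0x99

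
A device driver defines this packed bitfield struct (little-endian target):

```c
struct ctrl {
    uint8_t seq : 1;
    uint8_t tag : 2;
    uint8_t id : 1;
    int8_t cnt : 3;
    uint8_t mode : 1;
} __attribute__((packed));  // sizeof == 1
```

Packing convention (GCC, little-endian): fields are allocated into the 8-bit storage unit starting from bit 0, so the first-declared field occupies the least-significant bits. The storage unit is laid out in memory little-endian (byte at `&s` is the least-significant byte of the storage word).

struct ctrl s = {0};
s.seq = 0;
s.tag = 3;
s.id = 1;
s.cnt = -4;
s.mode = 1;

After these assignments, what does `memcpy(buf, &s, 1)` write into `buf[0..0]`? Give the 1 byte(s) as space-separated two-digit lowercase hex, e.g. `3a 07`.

ce

[0+:1] seq=0 & 0x1 = 0x0; word=0x00
[1+:2] tag=3 & 0x3 = 0x3; word=0x06
[3+:1] id=1 & 0x1 = 0x1; word=0x0e
[4+:3] cnt=-4 & 0x7 = 0x4; word=0x4e
[7+:1] mode=1 & 0x1 = 0x1; word=0xce
word = 0xce → little-endian bytes:
  [0]=0xce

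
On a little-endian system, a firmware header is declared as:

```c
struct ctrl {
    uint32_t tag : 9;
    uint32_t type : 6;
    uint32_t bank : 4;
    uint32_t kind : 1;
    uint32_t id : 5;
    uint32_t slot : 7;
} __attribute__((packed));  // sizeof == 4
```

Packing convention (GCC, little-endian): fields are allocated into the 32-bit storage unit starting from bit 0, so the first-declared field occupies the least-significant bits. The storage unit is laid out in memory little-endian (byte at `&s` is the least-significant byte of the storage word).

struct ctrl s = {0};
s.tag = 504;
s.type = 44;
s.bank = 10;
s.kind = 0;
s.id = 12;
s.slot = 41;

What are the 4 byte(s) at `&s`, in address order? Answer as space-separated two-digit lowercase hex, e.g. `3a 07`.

tag:9 = 504 → 0x1f8 << 0 → word 0x000001f8
type:6 = 44 → 0x2c << 9 → word 0x000059f8
bank:4 = 10 → 0xa << 15 → word 0x000559f8
kind:1 = 0 → 0x0 << 19 → word 0x000559f8
id:5 = 12 → 0xc << 20 → word 0x00c559f8
slot:7 = 41 → 0x29 << 25 → word 0x52c559f8
word = 0x52c559f8 → little-endian bytes:
  [0]=0xf8  [1]=0x59  [2]=0xc5  [3]=0x52

f8 59 c5 52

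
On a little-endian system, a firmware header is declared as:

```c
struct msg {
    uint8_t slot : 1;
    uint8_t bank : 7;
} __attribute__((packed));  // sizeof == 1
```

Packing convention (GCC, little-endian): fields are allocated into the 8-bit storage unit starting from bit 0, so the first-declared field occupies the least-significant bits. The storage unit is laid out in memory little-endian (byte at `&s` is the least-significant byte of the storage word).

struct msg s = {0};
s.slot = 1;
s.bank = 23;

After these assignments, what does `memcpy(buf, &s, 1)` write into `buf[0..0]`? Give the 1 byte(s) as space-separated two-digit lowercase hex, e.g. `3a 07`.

[0+:1] slot=1 & 0x1 = 0x1; word=0x01
[1+:7] bank=23 & 0x7f = 0x17; word=0x2f
word = 0x2f → little-endian bytes:
  [0]=0x2f

2f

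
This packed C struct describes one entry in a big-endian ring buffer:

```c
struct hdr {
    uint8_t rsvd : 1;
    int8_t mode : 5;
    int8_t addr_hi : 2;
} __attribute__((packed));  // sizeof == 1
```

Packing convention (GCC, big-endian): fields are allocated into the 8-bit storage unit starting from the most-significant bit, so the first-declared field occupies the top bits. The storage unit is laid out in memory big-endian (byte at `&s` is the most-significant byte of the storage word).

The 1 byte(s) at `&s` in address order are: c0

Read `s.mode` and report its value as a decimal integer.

-16

[0]=0xc0 (big-endian) → word 0xc0
rsvd [7+:1] = (word>>7) & 0x1 = 1
mode [2+:5] = (word>>2) & 0x1f = 16  ←
addr_hi [0+:2] = (word>>0) & 0x3 = 0
mode signed 5b, MSB=1: 16 - 32 = -16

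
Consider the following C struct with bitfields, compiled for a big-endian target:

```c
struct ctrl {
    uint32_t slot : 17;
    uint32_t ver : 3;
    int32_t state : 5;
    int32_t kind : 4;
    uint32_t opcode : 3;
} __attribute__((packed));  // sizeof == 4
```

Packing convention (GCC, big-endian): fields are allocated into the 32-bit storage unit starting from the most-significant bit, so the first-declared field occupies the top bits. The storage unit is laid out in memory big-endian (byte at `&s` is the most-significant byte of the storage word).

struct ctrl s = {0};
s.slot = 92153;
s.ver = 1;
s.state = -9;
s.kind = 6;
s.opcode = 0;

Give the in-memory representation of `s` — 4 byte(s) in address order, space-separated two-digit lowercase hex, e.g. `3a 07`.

[15+:17] slot=92153 & 0x1ffff = 0x167f9; word=0xb3fc8000
[12+:3] ver=1 & 0x7 = 0x1; word=0xb3fc9000
[7+:5] state=-9 & 0x1f = 0x17; word=0xb3fc9b80
[3+:4] kind=6 & 0xf = 0x6; word=0xb3fc9bb0
[0+:3] opcode=0 & 0x7 = 0x0; word=0xb3fc9bb0
word = 0xb3fc9bb0 → big-endian bytes:
  [0]=0xb3  [1]=0xfc  [2]=0x9b  [3]=0xb0

b3 fc 9b b0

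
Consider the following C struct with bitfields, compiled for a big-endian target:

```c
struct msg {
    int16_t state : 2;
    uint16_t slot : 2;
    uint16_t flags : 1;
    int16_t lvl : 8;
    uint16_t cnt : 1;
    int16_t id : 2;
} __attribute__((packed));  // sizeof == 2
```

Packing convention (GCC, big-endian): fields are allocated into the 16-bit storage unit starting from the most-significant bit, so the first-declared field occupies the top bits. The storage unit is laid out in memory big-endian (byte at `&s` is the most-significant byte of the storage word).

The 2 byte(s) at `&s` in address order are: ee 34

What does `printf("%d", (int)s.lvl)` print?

-58

[0]=0xee [1]=0x34 (big-endian) → word 0xee34
state:2 @ bit 14 → (0xee34>>14)&0x3 = 0x3
slot:2 @ bit 12 → (0xee34>>12)&0x3 = 0x2
flags:1 @ bit 11 → (0xee34>>11)&0x1 = 0x1
lvl:8 @ bit 3 → (0xee34>>3)&0xff = 0xc6  ←
cnt:1 @ bit 2 → (0xee34>>2)&0x1 = 0x1
id:2 @ bit 0 → (0xee34>>0)&0x3 = 0x0
lvl signed 8b, MSB=1: 198 - 256 = -58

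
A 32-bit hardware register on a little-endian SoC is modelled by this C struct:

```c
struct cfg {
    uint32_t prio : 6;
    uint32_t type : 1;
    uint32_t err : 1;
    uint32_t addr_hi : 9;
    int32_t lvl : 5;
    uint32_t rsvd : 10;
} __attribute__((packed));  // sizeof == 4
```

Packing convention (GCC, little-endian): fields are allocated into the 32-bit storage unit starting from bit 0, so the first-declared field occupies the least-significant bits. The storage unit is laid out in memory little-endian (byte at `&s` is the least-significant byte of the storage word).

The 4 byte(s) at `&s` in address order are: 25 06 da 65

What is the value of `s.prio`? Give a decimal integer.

[0]=0x25 [1]=0x06 [2]=0xda [3]=0x65 (little-endian) → word 0x65da0625
prio [0+:6] = (word>>0) & 0x3f = 37  ←
type [6+:1] = (word>>6) & 0x1 = 0
err [7+:1] = (word>>7) & 0x1 = 0
addr_hi [8+:9] = (word>>8) & 0x1ff = 6
lvl [17+:5] = (word>>17) & 0x1f = 13
rsvd [22+:10] = (word>>22) & 0x3ff = 407

37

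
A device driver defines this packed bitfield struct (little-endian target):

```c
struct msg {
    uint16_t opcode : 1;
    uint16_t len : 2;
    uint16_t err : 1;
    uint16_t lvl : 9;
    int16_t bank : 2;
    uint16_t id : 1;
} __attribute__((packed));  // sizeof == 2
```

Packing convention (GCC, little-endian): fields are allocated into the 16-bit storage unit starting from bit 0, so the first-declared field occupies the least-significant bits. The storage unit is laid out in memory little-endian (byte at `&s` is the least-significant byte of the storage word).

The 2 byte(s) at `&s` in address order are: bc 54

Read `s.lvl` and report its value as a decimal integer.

[0]=0xbc [1]=0x54 (little-endian) → word 0x54bc
opcode [0+:1] = (word>>0) & 0x1 = 0
len [1+:2] = (word>>1) & 0x3 = 2
err [3+:1] = (word>>3) & 0x1 = 1
lvl [4+:9] = (word>>4) & 0x1ff = 331  ←
bank [13+:2] = (word>>13) & 0x3 = 2
id [15+:1] = (word>>15) & 0x1 = 0

331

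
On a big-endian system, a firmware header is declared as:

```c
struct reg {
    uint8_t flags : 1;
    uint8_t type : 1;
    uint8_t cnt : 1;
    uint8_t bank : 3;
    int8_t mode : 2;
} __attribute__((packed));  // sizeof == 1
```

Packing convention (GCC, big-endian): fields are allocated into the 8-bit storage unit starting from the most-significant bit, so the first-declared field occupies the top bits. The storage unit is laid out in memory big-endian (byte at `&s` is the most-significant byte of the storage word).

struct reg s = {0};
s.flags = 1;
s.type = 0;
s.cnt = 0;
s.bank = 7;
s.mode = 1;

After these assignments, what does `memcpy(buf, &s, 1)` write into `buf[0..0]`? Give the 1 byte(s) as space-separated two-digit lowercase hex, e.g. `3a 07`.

flags (1b) val=1 bits=0x1 at bit 7: 0x80
type (1b) val=0 bits=0x0 at bit 6: 0x80
cnt (1b) val=0 bits=0x0 at bit 5: 0x80
bank (3b) val=7 bits=0x7 at bit 2: 0x9c
mode (2b) val=1 bits=0x1 at bit 0: 0x9d
word = 0x9d → big-endian bytes:
  [0]=0x9d

9d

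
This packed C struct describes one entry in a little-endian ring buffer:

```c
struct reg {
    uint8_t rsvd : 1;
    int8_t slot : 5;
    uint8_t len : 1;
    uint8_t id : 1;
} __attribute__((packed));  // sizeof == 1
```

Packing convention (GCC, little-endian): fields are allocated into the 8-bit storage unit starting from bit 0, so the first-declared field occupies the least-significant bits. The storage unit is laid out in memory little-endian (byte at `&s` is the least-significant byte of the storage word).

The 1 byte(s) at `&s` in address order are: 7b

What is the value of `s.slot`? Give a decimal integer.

-3

[0]=0x7b (little-endian) → word 0x7b
rsvd:1 @ bit 0 → (0x7b>>0)&0x1 = 0x1
slot:5 @ bit 1 → (0x7b>>1)&0x1f = 0x1d  ←
len:1 @ bit 6 → (0x7b>>6)&0x1 = 0x1
id:1 @ bit 7 → (0x7b>>7)&0x1 = 0x0
slot signed 5b, MSB=1: 29 - 32 = -3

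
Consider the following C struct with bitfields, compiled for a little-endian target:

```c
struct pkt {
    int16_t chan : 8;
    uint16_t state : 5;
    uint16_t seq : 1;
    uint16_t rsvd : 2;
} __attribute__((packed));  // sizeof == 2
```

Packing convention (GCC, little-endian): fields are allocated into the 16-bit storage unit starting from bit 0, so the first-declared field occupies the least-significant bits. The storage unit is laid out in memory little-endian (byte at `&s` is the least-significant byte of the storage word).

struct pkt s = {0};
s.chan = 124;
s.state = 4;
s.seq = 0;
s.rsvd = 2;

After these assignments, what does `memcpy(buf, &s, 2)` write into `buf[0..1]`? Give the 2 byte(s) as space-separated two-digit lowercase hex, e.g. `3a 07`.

chan (8b) val=124 bits=0x7c at bit 0: 0x007c
state (5b) val=4 bits=0x4 at bit 8: 0x047c
seq (1b) val=0 bits=0x0 at bit 13: 0x047c
rsvd (2b) val=2 bits=0x2 at bit 14: 0x847c
word = 0x847c → little-endian bytes:
  [0]=0x7c  [1]=0x84

7c 84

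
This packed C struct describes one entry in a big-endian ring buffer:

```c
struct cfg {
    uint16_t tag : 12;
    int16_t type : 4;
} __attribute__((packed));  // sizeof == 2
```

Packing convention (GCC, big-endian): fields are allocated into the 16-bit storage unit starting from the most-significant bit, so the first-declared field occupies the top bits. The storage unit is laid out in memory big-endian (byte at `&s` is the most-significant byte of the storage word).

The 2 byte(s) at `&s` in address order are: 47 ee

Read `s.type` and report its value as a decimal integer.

-2

[0]=0x47 [1]=0xee (big-endian) → word 0x47ee
tag:12 @ bit 4 → (0x47ee>>4)&0xfff = 0x47e
type:4 @ bit 0 → (0x47ee>>0)&0xf = 0xe  ←
type signed 4b, MSB=1: 14 - 16 = -2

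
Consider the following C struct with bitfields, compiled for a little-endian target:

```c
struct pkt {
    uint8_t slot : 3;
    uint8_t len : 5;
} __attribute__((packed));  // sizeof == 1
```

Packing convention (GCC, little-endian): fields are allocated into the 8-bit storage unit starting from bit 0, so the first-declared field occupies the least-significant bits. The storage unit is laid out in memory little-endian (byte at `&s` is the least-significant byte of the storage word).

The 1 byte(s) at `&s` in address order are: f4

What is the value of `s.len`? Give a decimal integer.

[0]=0xf4 (little-endian) → word 0xf4
slot [0+:3] = (word>>0) & 0x7 = 4
len [3+:5] = (word>>3) & 0x1f = 30  ←

30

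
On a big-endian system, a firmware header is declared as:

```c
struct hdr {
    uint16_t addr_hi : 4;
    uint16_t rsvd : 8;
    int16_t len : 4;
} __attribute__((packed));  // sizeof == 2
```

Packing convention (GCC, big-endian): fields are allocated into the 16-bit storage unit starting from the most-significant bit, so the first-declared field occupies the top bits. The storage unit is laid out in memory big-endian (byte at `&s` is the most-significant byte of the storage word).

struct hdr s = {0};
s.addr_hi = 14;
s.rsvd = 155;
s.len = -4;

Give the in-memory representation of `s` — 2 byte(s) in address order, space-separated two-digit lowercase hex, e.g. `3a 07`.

[12+:4] addr_hi=14 & 0xf = 0xe; word=0xe000
[4+:8] rsvd=155 & 0xff = 0x9b; word=0xe9b0
[0+:4] len=-4 & 0xf = 0xc; word=0xe9bc
word = 0xe9bc → big-endian bytes:
  [0]=0xe9  [1]=0xbc

e9 bc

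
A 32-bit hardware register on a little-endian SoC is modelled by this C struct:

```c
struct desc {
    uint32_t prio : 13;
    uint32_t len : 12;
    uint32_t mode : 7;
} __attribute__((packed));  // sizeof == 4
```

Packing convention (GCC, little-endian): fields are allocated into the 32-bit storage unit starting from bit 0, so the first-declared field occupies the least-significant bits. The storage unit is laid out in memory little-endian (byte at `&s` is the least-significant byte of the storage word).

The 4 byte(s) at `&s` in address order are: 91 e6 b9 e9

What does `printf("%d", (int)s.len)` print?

3535

[0]=0x91 [1]=0xe6 [2]=0xb9 [3]=0xe9 (little-endian) → word 0xe9b9e691
prio [0+:13] = (word>>0) & 0x1fff = 1681
len [13+:12] = (word>>13) & 0xfff = 3535  ←
mode [25+:7] = (word>>25) & 0x7f = 116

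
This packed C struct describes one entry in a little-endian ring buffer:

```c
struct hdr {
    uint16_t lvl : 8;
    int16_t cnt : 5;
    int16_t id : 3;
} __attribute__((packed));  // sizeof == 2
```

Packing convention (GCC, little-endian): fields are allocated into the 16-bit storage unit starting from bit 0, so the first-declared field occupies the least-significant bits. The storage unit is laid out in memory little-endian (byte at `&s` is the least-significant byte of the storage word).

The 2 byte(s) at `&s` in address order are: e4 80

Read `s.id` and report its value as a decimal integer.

[0]=0xe4 [1]=0x80 (little-endian) → word 0x80e4
lvl [0+:8] = (word>>0) & 0xff = 228
cnt [8+:5] = (word>>8) & 0x1f = 0
id [13+:3] = (word>>13) & 0x7 = 4  ←
id signed 3b, MSB=1: 4 - 8 = -4

-4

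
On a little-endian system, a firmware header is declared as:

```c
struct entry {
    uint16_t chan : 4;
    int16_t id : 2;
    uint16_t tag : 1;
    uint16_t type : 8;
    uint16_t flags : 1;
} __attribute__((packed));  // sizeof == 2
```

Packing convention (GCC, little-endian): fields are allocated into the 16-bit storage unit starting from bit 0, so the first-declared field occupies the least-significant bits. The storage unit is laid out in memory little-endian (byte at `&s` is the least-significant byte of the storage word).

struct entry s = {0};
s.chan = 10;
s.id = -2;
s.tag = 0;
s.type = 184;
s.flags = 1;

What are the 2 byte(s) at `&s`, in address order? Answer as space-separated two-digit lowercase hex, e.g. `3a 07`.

chan:4 = 10 → 0xa << 0 → word 0x000a
id:2 = -2 → 0x2 << 4 → word 0x002a
tag:1 = 0 → 0x0 << 6 → word 0x002a
type:8 = 184 → 0xb8 << 7 → word 0x5c2a
flags:1 = 1 → 0x1 << 15 → word 0xdc2a
word = 0xdc2a → little-endian bytes:
  [0]=0x2a  [1]=0xdc

2a dc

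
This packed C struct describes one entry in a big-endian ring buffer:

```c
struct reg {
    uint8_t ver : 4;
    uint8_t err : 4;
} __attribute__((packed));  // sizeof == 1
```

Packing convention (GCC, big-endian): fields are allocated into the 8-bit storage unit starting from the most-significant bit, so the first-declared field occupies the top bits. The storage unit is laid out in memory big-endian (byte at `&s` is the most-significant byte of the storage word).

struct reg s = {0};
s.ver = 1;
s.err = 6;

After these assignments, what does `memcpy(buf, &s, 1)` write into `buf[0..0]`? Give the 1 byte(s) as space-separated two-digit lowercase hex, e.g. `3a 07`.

ver:4 = 1 → 0x1 << 4 → word 0x10
err:4 = 6 → 0x6 << 0 → word 0x16
word = 0x16 → big-endian bytes:
  [0]=0x16

16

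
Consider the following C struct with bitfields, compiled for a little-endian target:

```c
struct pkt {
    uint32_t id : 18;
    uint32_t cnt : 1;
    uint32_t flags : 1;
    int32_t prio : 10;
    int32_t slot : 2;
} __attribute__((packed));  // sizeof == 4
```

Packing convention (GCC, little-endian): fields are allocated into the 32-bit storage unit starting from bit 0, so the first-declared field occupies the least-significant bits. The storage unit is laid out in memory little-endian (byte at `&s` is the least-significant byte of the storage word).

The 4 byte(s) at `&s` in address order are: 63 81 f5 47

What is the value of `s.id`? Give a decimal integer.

98659

[0]=0x63 [1]=0x81 [2]=0xf5 [3]=0x47 (little-endian) → word 0x47f58163
id:18 @ bit 0 → (0x47f58163>>0)&0x3ffff = 0x18163  ←
cnt:1 @ bit 18 → (0x47f58163>>18)&0x1 = 0x1
flags:1 @ bit 19 → (0x47f58163>>19)&0x1 = 0x0
prio:10 @ bit 20 → (0x47f58163>>20)&0x3ff = 0x7f
slot:2 @ bit 30 → (0x47f58163>>30)&0x3 = 0x1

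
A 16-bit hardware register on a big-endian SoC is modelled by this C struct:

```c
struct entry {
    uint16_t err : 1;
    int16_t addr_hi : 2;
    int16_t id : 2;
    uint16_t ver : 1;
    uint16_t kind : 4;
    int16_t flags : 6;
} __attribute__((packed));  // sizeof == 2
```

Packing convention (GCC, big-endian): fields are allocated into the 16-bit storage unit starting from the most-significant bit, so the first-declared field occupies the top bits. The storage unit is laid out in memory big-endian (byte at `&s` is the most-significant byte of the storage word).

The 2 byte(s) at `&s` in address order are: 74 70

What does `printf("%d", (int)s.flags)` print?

[0]=0x74 [1]=0x70 (big-endian) → word 0x7470
err [15+:1] = (word>>15) & 0x1 = 0
addr_hi [13+:2] = (word>>13) & 0x3 = 3
id [11+:2] = (word>>11) & 0x3 = 2
ver [10+:1] = (word>>10) & 0x1 = 1
kind [6+:4] = (word>>6) & 0xf = 1
flags [0+:6] = (word>>0) & 0x3f = 48  ←
flags signed 6b, MSB=1: 48 - 64 = -16

-16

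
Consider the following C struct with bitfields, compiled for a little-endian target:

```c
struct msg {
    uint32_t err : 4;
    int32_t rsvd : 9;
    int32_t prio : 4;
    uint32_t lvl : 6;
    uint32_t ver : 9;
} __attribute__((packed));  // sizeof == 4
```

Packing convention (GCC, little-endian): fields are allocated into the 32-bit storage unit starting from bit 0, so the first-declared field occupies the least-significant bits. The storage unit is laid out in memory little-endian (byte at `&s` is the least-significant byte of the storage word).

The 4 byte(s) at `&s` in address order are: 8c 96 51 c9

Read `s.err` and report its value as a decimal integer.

12

[0]=0x8c [1]=0x96 [2]=0x51 [3]=0xc9 (little-endian) → word 0xc951968c
err:4 @ bit 0 → (0xc951968c>>0)&0xf = 0xc  ←
rsvd:9 @ bit 4 → (0xc951968c>>4)&0x1ff = 0x168
prio:4 @ bit 13 → (0xc951968c>>13)&0xf = 0xc
lvl:6 @ bit 17 → (0xc951968c>>17)&0x3f = 0x28
ver:9 @ bit 23 → (0xc951968c>>23)&0x1ff = 0x192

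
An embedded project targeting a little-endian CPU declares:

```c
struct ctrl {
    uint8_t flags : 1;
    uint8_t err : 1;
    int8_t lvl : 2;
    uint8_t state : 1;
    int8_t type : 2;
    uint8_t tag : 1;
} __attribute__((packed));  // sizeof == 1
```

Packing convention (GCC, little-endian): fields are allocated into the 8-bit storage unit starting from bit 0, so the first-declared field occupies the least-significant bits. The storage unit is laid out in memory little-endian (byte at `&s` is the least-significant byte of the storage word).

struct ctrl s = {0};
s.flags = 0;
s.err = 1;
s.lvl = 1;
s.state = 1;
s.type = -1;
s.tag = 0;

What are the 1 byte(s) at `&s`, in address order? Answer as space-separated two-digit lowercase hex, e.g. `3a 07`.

[0+:1] flags=0 & 0x1 = 0x0; word=0x00
[1+:1] err=1 & 0x1 = 0x1; word=0x02
[2+:2] lvl=1 & 0x3 = 0x1; word=0x06
[4+:1] state=1 & 0x1 = 0x1; word=0x16
[5+:2] type=-1 & 0x3 = 0x3; word=0x76
[7+:1] tag=0 & 0x1 = 0x0; word=0x76
word = 0x76 → little-endian bytes:
  [0]=0x76

76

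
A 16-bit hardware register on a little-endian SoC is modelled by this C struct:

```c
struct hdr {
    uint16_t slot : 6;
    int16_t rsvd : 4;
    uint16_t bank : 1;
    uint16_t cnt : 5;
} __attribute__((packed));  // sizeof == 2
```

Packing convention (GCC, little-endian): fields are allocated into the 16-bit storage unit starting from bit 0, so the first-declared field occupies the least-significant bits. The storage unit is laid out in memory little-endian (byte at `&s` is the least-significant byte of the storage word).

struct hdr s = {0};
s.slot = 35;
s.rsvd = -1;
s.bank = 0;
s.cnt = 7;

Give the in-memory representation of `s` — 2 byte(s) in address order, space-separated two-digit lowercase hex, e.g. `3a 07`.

e3 3b

slot:6 = 35 → 0x23 << 0 → word 0x0023
rsvd:4 = -1 → 0xf << 6 → word 0x03e3
bank:1 = 0 → 0x0 << 10 → word 0x03e3
cnt:5 = 7 → 0x7 << 11 → word 0x3be3
word = 0x3be3 → little-endian bytes:
  [0]=0xe3  [1]=0x3b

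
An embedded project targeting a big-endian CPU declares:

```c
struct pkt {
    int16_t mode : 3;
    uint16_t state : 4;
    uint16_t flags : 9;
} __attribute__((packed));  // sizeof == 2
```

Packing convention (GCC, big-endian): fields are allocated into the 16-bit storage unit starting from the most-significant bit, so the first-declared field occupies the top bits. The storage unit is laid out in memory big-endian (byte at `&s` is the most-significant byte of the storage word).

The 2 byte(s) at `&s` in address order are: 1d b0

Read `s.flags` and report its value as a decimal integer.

432

[0]=0x1d [1]=0xb0 (big-endian) → word 0x1db0
mode:3 @ bit 13 → (0x1db0>>13)&0x7 = 0x0
state:4 @ bit 9 → (0x1db0>>9)&0xf = 0xe
flags:9 @ bit 0 → (0x1db0>>0)&0x1ff = 0x1b0  ←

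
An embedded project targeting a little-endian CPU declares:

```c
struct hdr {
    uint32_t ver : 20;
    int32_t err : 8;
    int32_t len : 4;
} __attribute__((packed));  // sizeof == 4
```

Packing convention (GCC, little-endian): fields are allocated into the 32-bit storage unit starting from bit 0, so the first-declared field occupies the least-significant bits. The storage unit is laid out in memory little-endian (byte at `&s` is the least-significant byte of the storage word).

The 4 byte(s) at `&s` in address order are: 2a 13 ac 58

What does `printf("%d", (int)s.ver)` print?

[0]=0x2a [1]=0x13 [2]=0xac [3]=0x58 (little-endian) → word 0x58ac132a
ver [0+:20] = (word>>0) & 0xfffff = 791338  ←
err [20+:8] = (word>>20) & 0xff = 138
len [28+:4] = (word>>28) & 0xf = 5

791338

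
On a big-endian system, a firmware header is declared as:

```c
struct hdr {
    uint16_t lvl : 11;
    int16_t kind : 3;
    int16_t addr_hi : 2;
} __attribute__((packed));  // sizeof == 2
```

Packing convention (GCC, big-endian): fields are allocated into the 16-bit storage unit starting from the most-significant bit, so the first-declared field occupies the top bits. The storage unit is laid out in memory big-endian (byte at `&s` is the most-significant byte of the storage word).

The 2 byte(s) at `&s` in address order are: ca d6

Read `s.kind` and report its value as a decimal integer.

[0]=0xca [1]=0xd6 (big-endian) → word 0xcad6
lvl:11 @ bit 5 → (0xcad6>>5)&0x7ff = 0x656
kind:3 @ bit 2 → (0xcad6>>2)&0x7 = 0x5  ←
addr_hi:2 @ bit 0 → (0xcad6>>0)&0x3 = 0x2
kind signed 3b, MSB=1: 5 - 8 = -3

-3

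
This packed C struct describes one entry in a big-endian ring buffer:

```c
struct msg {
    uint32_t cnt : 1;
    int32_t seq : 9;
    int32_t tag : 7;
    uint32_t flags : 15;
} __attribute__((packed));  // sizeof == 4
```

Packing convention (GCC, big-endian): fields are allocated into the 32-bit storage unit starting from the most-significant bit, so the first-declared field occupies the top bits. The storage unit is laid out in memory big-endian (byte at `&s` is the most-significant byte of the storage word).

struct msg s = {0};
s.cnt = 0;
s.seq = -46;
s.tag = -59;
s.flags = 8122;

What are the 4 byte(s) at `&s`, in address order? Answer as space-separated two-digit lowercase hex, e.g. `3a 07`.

74 a2 9f ba

cnt:1 = 0 → 0x0 << 31 → word 0x00000000
seq:9 = -46 → 0x1d2 << 22 → word 0x74800000
tag:7 = -59 → 0x45 << 15 → word 0x74a28000
flags:15 = 8122 → 0x1fba << 0 → word 0x74a29fba
word = 0x74a29fba → big-endian bytes:
  [0]=0x74  [1]=0xa2  [2]=0x9f  [3]=0xba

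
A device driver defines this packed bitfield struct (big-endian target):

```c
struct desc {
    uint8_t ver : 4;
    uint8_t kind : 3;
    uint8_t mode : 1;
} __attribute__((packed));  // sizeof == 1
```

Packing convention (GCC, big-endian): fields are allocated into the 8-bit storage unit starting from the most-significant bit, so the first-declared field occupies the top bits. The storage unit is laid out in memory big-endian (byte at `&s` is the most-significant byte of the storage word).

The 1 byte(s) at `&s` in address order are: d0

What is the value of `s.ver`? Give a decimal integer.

13

[0]=0xd0 (big-endian) → word 0xd0
ver:4 @ bit 4 → (0xd0>>4)&0xf = 0xd  ←
kind:3 @ bit 1 → (0xd0>>1)&0x7 = 0x0
mode:1 @ bit 0 → (0xd0>>0)&0x1 = 0x0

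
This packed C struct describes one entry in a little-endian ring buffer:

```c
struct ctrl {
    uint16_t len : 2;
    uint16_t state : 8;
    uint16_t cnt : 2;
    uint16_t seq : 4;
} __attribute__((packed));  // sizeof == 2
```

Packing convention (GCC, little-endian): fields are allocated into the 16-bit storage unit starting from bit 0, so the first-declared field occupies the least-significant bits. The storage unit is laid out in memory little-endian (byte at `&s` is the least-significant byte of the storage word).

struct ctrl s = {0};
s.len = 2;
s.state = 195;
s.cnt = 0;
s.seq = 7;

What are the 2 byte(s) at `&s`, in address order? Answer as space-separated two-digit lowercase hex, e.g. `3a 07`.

0e 73

len (2b) val=2 bits=0x2 at bit 0: 0x0002
state (8b) val=195 bits=0xc3 at bit 2: 0x030e
cnt (2b) val=0 bits=0x0 at bit 10: 0x030e
seq (4b) val=7 bits=0x7 at bit 12: 0x730e
word = 0x730e → little-endian bytes:
  [0]=0x0e  [1]=0x73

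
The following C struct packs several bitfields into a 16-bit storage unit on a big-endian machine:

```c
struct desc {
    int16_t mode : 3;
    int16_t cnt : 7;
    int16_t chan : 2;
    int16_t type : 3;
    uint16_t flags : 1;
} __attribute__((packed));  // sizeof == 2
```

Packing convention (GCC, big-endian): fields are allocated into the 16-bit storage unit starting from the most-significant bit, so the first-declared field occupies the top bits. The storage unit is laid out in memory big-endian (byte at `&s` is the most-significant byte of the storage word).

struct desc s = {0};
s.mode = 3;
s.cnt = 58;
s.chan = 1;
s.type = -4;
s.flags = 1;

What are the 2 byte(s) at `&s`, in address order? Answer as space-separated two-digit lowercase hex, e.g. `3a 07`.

mode (3b) val=3 bits=0x3 at bit 13: 0x6000
cnt (7b) val=58 bits=0x3a at bit 6: 0x6e80
chan (2b) val=1 bits=0x1 at bit 4: 0x6e90
type (3b) val=-4 bits=0x4 at bit 1: 0x6e98
flags (1b) val=1 bits=0x1 at bit 0: 0x6e99
word = 0x6e99 → big-endian bytes:
  [0]=0x6e  [1]=0x99

6e 99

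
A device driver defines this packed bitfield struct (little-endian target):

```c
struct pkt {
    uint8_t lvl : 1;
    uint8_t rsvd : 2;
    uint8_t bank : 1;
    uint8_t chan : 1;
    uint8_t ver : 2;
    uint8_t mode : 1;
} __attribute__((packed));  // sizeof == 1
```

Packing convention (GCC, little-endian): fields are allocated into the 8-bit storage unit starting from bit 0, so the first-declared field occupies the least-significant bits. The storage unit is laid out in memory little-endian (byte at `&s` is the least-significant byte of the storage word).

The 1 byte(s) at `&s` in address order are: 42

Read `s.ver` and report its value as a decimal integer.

2

[0]=0x42 (little-endian) → word 0x42
lvl:1 @ bit 0 → (0x42>>0)&0x1 = 0x0
rsvd:2 @ bit 1 → (0x42>>1)&0x3 = 0x1
bank:1 @ bit 3 → (0x42>>3)&0x1 = 0x0
chan:1 @ bit 4 → (0x42>>4)&0x1 = 0x0
ver:2 @ bit 5 → (0x42>>5)&0x3 = 0x2  ←
mode:1 @ bit 7 → (0x42>>7)&0x1 = 0x0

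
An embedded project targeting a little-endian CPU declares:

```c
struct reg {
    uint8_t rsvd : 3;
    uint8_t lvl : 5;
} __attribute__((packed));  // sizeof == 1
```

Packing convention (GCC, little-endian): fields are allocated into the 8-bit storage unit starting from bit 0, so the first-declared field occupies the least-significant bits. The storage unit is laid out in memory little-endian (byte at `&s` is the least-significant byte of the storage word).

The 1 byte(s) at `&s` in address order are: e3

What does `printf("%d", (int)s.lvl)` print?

28

[0]=0xe3 (little-endian) → word 0xe3
rsvd:3 @ bit 0 → (0xe3>>0)&0x7 = 0x3
lvl:5 @ bit 3 → (0xe3>>3)&0x1f = 0x1c  ←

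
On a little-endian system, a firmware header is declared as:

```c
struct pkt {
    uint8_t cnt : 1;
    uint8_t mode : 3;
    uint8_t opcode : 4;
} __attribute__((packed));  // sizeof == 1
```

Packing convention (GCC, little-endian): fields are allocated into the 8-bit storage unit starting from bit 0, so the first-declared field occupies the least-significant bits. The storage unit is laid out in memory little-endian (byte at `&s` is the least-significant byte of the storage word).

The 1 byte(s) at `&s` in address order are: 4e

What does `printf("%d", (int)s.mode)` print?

[0]=0x4e (little-endian) → word 0x4e
cnt [0+:1] = (word>>0) & 0x1 = 0
mode [1+:3] = (word>>1) & 0x7 = 7  ←
opcode [4+:4] = (word>>4) & 0xf = 4

7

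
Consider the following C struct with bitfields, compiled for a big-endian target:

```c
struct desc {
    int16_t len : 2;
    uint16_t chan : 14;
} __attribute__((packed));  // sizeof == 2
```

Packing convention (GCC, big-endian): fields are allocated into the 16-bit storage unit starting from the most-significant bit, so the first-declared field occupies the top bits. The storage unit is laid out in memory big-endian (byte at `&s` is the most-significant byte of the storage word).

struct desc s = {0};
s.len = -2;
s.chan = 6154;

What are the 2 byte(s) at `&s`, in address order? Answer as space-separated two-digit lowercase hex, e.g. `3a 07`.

98 0a

len (2b) val=-2 bits=0x2 at bit 14: 0x8000
chan (14b) val=6154 bits=0x180a at bit 0: 0x980a
word = 0x980a → big-endian bytes:
  [0]=0x98  [1]=0x0a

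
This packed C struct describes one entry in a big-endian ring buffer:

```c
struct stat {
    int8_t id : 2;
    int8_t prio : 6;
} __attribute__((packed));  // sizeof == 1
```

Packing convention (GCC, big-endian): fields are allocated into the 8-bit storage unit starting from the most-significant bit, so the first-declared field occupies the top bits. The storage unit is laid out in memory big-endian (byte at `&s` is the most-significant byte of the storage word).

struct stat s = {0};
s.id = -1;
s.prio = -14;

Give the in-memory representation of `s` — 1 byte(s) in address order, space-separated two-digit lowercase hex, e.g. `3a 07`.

f2

id (2b) val=-1 bits=0x3 at bit 6: 0xc0
prio (6b) val=-14 bits=0x32 at bit 0: 0xf2
word = 0xf2 → big-endian bytes:
  [0]=0xf2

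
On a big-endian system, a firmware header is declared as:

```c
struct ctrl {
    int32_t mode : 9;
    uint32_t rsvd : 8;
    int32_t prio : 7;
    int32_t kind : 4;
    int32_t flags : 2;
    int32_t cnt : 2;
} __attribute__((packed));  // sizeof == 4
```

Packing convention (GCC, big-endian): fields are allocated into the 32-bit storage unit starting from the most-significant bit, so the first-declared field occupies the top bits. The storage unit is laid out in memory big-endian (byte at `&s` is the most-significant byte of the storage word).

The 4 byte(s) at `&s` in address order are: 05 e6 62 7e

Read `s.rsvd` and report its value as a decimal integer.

[0]=0x05 [1]=0xe6 [2]=0x62 [3]=0x7e (big-endian) → word 0x05e6627e
mode [23+:9] = (word>>23) & 0x1ff = 11
rsvd [15+:8] = (word>>15) & 0xff = 204  ←
prio [8+:7] = (word>>8) & 0x7f = 98
kind [4+:4] = (word>>4) & 0xf = 7
flags [2+:2] = (word>>2) & 0x3 = 3
cnt [0+:2] = (word>>0) & 0x3 = 2

204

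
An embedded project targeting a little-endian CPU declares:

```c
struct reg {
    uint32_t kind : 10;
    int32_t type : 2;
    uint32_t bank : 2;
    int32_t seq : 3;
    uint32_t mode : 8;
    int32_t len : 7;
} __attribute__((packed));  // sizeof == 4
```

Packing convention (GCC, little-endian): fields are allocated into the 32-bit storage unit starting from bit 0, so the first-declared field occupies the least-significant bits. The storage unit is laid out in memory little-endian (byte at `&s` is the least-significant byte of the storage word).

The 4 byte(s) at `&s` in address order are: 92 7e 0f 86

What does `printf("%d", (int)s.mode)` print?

[0]=0x92 [1]=0x7e [2]=0x0f [3]=0x86 (little-endian) → word 0x860f7e92
kind:10 @ bit 0 → (0x860f7e92>>0)&0x3ff = 0x292
type:2 @ bit 10 → (0x860f7e92>>10)&0x3 = 0x3
bank:2 @ bit 12 → (0x860f7e92>>12)&0x3 = 0x3
seq:3 @ bit 14 → (0x860f7e92>>14)&0x7 = 0x5
mode:8 @ bit 17 → (0x860f7e92>>17)&0xff = 0x7  ←
len:7 @ bit 25 → (0x860f7e92>>25)&0x7f = 0x43

7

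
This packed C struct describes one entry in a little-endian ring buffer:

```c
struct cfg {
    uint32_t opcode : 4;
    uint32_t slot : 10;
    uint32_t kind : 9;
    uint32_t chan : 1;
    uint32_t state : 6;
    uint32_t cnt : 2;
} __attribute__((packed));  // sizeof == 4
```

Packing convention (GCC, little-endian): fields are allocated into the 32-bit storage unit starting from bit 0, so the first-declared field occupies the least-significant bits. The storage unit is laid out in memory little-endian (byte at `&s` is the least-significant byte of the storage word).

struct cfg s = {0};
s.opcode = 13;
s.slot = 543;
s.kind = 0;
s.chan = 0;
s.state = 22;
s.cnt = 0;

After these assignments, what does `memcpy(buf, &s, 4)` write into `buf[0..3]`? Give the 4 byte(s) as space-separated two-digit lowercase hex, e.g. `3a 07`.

[0+:4] opcode=13 & 0xf = 0xd; word=0x0000000d
[4+:10] slot=543 & 0x3ff = 0x21f; word=0x000021fd
[14+:9] kind=0 & 0x1ff = 0x0; word=0x000021fd
[23+:1] chan=0 & 0x1 = 0x0; word=0x000021fd
[24+:6] state=22 & 0x3f = 0x16; word=0x160021fd
[30+:2] cnt=0 & 0x3 = 0x0; word=0x160021fd
word = 0x160021fd → little-endian bytes:
  [0]=0xfd  [1]=0x21  [2]=0x00  [3]=0x16

fd 21 00 16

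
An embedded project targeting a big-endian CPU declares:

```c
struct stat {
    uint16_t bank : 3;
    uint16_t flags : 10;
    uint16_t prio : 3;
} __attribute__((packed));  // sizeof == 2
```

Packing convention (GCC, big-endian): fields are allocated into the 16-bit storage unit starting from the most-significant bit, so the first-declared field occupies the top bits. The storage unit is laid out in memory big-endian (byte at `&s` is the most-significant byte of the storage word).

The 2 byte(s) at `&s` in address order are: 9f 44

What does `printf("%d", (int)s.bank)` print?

[0]=0x9f [1]=0x44 (big-endian) → word 0x9f44
bank:3 @ bit 13 → (0x9f44>>13)&0x7 = 0x4  ←
flags:10 @ bit 3 → (0x9f44>>3)&0x3ff = 0x3e8
prio:3 @ bit 0 → (0x9f44>>0)&0x7 = 0x4

4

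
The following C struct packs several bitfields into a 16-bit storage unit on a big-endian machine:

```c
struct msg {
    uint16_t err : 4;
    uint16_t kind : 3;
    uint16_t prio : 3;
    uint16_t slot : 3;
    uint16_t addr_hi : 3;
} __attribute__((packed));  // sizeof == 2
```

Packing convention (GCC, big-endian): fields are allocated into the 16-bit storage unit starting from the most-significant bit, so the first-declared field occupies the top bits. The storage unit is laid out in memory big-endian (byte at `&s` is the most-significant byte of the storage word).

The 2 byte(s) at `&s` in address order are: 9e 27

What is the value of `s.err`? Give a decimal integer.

[0]=0x9e [1]=0x27 (big-endian) → word 0x9e27
err:4 @ bit 12 → (0x9e27>>12)&0xf = 0x9  ←
kind:3 @ bit 9 → (0x9e27>>9)&0x7 = 0x7
prio:3 @ bit 6 → (0x9e27>>6)&0x7 = 0x0
slot:3 @ bit 3 → (0x9e27>>3)&0x7 = 0x4
addr_hi:3 @ bit 0 → (0x9e27>>0)&0x7 = 0x7

9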